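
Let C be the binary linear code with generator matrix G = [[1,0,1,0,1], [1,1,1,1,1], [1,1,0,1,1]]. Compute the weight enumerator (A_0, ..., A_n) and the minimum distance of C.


Weight distribution: A_0 = 1, A_1 = 1, A_2 = 2, A_3 = 2, A_4 = 1, A_5 = 1. Minimum distance d = 1.

Enumerate all 2^3 = 8 messages m ∈ F_2^3.
For each, compute codeword c = mG in F_2^5, then tally its weight.
  m = 000 → c = 00000, weight = 0.
  m = 100 → c = 10101, weight = 3.
  m = 010 → c = 11111, weight = 5.
  m = 110 → c = 01010, weight = 2.
  m = 001 → c = 11011, weight = 4.
  m = 101 → c = 01110, weight = 3.
  m = 011 → c = 00100, weight = 1.
  m = 111 → c = 10001, weight = 2.
Tally weights:
  weight 0: 1 codewords.
  weight 1: 1 codewords.
  weight 2: 2 codewords.
  weight 3: 2 codewords.
  weight 4: 1 codewords.
  weight 5: 1 codewords.
Minimum distance d = smallest w > 0 with A_w > 0 = 1.
Sanity: Σ A_w = 8 = 2^3 = 8 ✓.


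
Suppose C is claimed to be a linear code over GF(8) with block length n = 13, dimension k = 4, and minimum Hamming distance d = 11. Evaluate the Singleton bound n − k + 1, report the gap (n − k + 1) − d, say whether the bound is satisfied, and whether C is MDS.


Singleton RHS = n − k + 1 = 10, slack = -1, bound violated (no such code; not MDS).

Singleton bound: d ≤ n − k + 1.
Here n = 13, k = 4, so n − k + 1 = 10.
Given d = 11, check d ≤ 10: NO.
Slack = (n − k + 1) − d = -1.
The slack is negative: d = 11 exceeds n − k + 1 = 10 by 1, so the Singleton bound is violated and no linear [13, 4, 11]_8 code can exist. In particular it is not MDS (MDS requires d = n − k + 1 exactly).
Description: the claimed parameters are [13, 4, 11]_8; such a code would be impossible (violates the Singleton bound).


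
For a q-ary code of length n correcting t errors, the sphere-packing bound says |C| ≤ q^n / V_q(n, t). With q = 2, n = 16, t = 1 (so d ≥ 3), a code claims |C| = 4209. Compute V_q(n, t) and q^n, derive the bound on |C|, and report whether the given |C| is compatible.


V_q(n, t) = 17, q^n = 65536, Hamming bound = 3855, |C| = 4209 > bound (violated).

Step 1: Compute V_q(n, t) = Σ_{j=0}^1 C(n, j) (q−1)^j.
  j = 0: C(16,0)·(1)^0 = 1·1 = 1.
  j = 1: C(16,1)·(1)^1 = 16·1 = 16.
  V_q(n, t) = 1 + 16 = 17.
Step 2: q^n = 2^16 = 65536.
Step 3: Hamming bound ⌊q^n / V_q(n,t)⌋ = ⌊65536/17⌋ = 3855.
Step 4: Compare |C| = 4209 to 3855: violated.
The claimed |C| lies above the Hamming bound, so no 2-ary code of length 16 with d ≥ 3 can have 4209 codewords.


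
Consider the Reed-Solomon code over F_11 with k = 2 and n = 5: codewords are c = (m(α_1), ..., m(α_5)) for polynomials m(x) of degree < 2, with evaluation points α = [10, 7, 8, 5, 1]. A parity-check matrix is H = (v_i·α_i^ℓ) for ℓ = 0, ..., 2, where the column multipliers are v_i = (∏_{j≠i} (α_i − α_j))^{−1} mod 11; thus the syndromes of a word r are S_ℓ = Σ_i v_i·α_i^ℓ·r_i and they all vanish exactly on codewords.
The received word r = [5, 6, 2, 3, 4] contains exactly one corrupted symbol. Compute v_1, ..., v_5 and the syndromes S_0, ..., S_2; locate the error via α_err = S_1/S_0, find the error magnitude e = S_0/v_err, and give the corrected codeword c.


S = (8, 8, 8), error at position 5, error magnitude e = 7, c = [5, 6, 2, 3, 8].

Step 1: column multipliers v_i = (∏_{j≠i}(α_i − α_j))^{−1} mod 11.
  i = 1 (α = 10): (10−7)(10−8)(10−5)(10−1) = 3·2·5·9 = 270 ≡ 6, so v_1 = 6^{−1} = 2 (mod 11).
  i = 2 (α = 7): (7−10)(7−8)(7−5)(7−1) = (−3)·(−1)·2·6 = 36 ≡ 3, so v_2 = 3^{−1} = 4 (mod 11).
  i = 3 (α = 8): (8−10)(8−7)(8−5)(8−1) = (−2)·1·3·7 = −42 ≡ 2, so v_3 = 2^{−1} = 6 (mod 11).
  i = 4 (α = 5): (5−10)(5−7)(5−8)(5−1) = (−5)·(−2)·(−3)·4 = −120 ≡ 1, so v_4 = 1^{−1} = 1 (mod 11).
  i = 5 (α = 1): (1−10)(1−7)(1−8)(1−5) = (−9)·(−6)·(−7)·(−4) = 1512 ≡ 5, so v_5 = 5^{−1} = 9 (mod 11).
  v = [2, 4, 6, 1, 9].
Step 2: syndromes of r = [5, 6, 2, 3, 4] (all sums mod 11).
  S_0 = Σ v_i r_i = 2·5 + 4·6 + 6·2 + 1·3 + 9·4 = 85 ≡ 8.
  S_1 = Σ v_i α_i r_i = 2·10·5 + 4·7·6 + 6·8·2 + 1·5·3 + 9·1·4 = 415 ≡ 8.
  α_i^2 mod 11 = [1, 5, 9, 3, 1].
  S_2 = Σ v_i α_i^2 r_i = 2·1·5 + 4·5·6 + 6·9·2 + 1·3·3 + 9·1·4 = 283 ≡ 8.
  S = (8, 8, 8) ≠ 0, so r is not a codeword (an error is present).
Step 3: locate the error. For a single error e at position i, S_ℓ = v_i·e·α_i^ℓ, so α_err = S_1/S_0.
  S_0^{−1} = 8^{−1} = 7 (mod 11), so α_err = 8·7 = 56 ≡ 1 = α_5. Error position i = 5.
  Consistency check: S_2/S_1 = 8·7 = 56 ≡ 1 = α_err ✓ (single-error assumption holds).
Step 4: error magnitude e = S_0/v_5 = S_0·∏_{j≠5}(α_5 − α_j) = 8·5 = 40 ≡ 7 (mod 11).
Step 5: correct position 5: c_5 = r_5 − e = 4 − 7 ≡ 8 (mod 11). Hence c = [5, 6, 2, 3, 8].
  Check: interpolating c through the α_i gives m(x) = 1 + 7·x (degree < 2) with m(α_i) = c_i for every i, so c is indeed a codeword.


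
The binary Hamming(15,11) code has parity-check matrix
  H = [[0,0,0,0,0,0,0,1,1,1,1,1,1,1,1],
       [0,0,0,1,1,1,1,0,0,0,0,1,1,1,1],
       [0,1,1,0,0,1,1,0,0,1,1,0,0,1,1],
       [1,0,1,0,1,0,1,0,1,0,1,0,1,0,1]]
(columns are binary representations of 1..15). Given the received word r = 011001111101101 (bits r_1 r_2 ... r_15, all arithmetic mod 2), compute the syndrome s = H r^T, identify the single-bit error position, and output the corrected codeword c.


s = (0, 1, 0, 1)^T, error position = 5, corrected codeword c = 011011111101101

Compute s = H r^T mod 2 one row at a time:
  s_1 = 1 + 1 + 1 + 0 + 1 + 1 + 0 + 1 = 6 ≡ 0 (mod 2).
  s_2 = 0 + 0 + 1 + 1 + 1 + 1 + 0 + 1 = 5 ≡ 1 (mod 2).
  s_3 = 1 + 1 + 1 + 1 + 1 + 0 + 0 + 1 = 6 ≡ 0 (mod 2).
  s_4 = 0 + 1 + 0 + 1 + 1 + 0 + 1 + 1 = 5 ≡ 1 (mod 2).
s = (0, 1, 0, 1)^T — this equals column 5 of H (binary 0101), so error is at position 5.
Correct: flip bit 5 of r = 011001111101101 to get c = 011011111101101.


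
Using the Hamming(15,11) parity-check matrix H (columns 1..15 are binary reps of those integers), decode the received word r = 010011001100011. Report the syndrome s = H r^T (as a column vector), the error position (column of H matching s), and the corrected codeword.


s = (0, 0, 1, 1)^T, error position = 3, corrected codeword c = 011011001100011

Compute s = H r^T mod 2 one row at a time:
  s_1 = 0 + 1 + 1 + 0 + 0 + 0 + 1 + 1 = 4 ≡ 0 (mod 2).
  s_2 = 0 + 1 + 1 + 0 + 0 + 0 + 1 + 1 = 4 ≡ 0 (mod 2).
  s_3 = 1 + 0 + 1 + 0 + 1 + 0 + 1 + 1 = 5 ≡ 1 (mod 2).
  s_4 = 0 + 0 + 1 + 0 + 1 + 0 + 0 + 1 = 3 ≡ 1 (mod 2).
s = (0, 0, 1, 1)^T — this equals column 3 of H (binary 0011), so error is at position 3.
Correct: flip bit 3 of r = 010011001100011 to get c = 011011001100011.


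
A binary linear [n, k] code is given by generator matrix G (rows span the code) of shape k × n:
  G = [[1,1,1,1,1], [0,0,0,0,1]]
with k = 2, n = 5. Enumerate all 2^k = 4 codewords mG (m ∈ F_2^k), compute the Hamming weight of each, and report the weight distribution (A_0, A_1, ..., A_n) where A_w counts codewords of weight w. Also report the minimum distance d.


Weight distribution: A_0 = 1, A_1 = 1, A_4 = 1, A_5 = 1. Minimum distance d = 1.

Enumerate all 2^2 = 4 messages m ∈ F_2^2.
For each, compute codeword c = mG in F_2^5, then tally its weight.
  m = 00 → c = 00000, weight = 0.
  m = 10 → c = 11111, weight = 5.
  m = 01 → c = 00001, weight = 1.
  m = 11 → c = 11110, weight = 4.
Tally weights:
  weight 0: 1 codewords.
  weight 1: 1 codewords.
  weight 4: 1 codewords.
  weight 5: 1 codewords.
Minimum distance d = smallest w > 0 with A_w > 0 = 1.
Sanity: Σ A_w = 4 = 2^2 = 4 ✓.


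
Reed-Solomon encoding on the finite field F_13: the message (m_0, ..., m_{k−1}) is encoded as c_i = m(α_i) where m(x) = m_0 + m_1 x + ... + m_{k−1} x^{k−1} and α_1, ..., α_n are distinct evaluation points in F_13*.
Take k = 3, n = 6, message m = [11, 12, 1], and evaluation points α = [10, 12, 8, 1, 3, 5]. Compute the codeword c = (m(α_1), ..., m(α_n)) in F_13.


c = [10, 0, 2, 11, 4, 5]

Message polynomial: m(x) = 11 + 12·x + 1·x^2 (mod 13).
For each evaluation point α_i, compute m(α_i) mod 13:
  α_1 = 10: Horner steps 1 → 9 → 10, so m(10) = 10.
  α_2 = 12: Horner steps 1 → 11 → 0, so m(12) = 0.
  α_3 = 8: Horner steps 1 → 7 → 2, so m(8) = 2.
  α_4 = 1: Horner steps 1 → 0 → 11, so m(1) = 11.
  α_5 = 3: Horner steps 1 → 2 → 4, so m(3) = 4.
  α_6 = 5: Horner steps 1 → 4 → 5, so m(5) = 5.
Codeword c = [10, 0, 2, 11, 4, 5] ∈ F_13^6.


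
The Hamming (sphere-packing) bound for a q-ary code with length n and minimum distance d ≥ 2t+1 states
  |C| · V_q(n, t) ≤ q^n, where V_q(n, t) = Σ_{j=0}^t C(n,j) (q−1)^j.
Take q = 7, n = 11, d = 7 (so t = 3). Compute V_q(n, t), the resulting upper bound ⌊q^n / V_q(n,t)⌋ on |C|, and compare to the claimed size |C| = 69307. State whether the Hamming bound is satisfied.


V_q(n, t) = 37687, q^n = 1977326743, Hamming bound = 52467, |C| = 69307 > bound (violated).

Step 1: Compute V_q(n, t) = Σ_{j=0}^3 C(n, j) (q−1)^j.
  j = 0: C(11,0)·(6)^0 = 1·1 = 1.
  j = 1: C(11,1)·(6)^1 = 11·6 = 66.
  j = 2: C(11,2)·(6)^2 = 55·36 = 1980.
  j = 3: C(11,3)·(6)^3 = 165·216 = 35640.
  V_q(n, t) = 1 + 66 + 1980 + 35640 = 37687.
Step 2: q^n = 7^11 = 1977326743.
Step 3: Hamming bound ⌊q^n / V_q(n,t)⌋ = ⌊1977326743/37687⌋ = 52467.
Step 4: Compare |C| = 69307 to 52467: violated.
The claimed |C| lies above the Hamming bound, so no 7-ary code of length 11 with d ≥ 7 can have 69307 codewords.


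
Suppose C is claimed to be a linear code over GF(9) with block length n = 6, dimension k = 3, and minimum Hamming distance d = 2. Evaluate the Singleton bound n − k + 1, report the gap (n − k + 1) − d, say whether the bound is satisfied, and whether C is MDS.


Singleton RHS = n − k + 1 = 4, slack = 2, bound satisfied, not MDS.

Singleton bound: d ≤ n − k + 1.
Here n = 6, k = 3, so n − k + 1 = 4.
Given d = 2, check d ≤ 4: YES.
Slack = (n − k + 1) − d = 2.
The code is NOT MDS (slack = 2 > 0).
Description: the claimed parameters are [6, 3, 2]_9; such a code would be non-MDS.


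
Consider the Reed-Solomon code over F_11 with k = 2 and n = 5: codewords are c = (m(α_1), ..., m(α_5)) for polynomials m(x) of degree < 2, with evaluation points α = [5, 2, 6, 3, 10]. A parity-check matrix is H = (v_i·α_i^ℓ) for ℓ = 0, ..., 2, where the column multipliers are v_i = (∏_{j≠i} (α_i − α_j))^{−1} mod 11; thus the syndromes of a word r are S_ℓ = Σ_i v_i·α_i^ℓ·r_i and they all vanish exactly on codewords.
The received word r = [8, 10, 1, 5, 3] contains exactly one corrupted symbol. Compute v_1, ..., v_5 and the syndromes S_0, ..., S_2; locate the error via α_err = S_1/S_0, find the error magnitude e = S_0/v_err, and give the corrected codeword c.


S = (3, 4, 9), error at position 1, error magnitude e = 2, c = [6, 10, 1, 5, 3].

Step 1: column multipliers v_i = (∏_{j≠i}(α_i − α_j))^{−1} mod 11.
  i = 1 (α = 5): (5−2)(5−6)(5−3)(5−10) = 3·(−1)·2·(−5) = 30 ≡ 8, so v_1 = 8^{−1} = 7 (mod 11).
  i = 2 (α = 2): (2−5)(2−6)(2−3)(2−10) = (−3)·(−4)·(−1)·(−8) = 96 ≡ 8, so v_2 = 8^{−1} = 7 (mod 11).
  i = 3 (α = 6): (6−5)(6−2)(6−3)(6−10) = 1·4·3·(−4) = −48 ≡ 7, so v_3 = 7^{−1} = 8 (mod 11).
  i = 4 (α = 3): (3−5)(3−2)(3−6)(3−10) = (−2)·1·(−3)·(−7) = −42 ≡ 2, so v_4 = 2^{−1} = 6 (mod 11).
  i = 5 (α = 10): (10−5)(10−2)(10−6)(10−3) = 5·8·4·7 = 1120 ≡ 9, so v_5 = 9^{−1} = 5 (mod 11).
  v = [7, 7, 8, 6, 5].
Step 2: syndromes of r = [8, 10, 1, 5, 3] (all sums mod 11).
  S_0 = Σ v_i r_i = 7·8 + 7·10 + 8·1 + 6·5 + 5·3 = 179 ≡ 3.
  S_1 = Σ v_i α_i r_i = 7·5·8 + 7·2·10 + 8·6·1 + 6·3·5 + 5·10·3 = 708 ≡ 4.
  α_i^2 mod 11 = [3, 4, 3, 9, 1].
  S_2 = Σ v_i α_i^2 r_i = 7·3·8 + 7·4·10 + 8·3·1 + 6·9·5 + 5·1·3 = 757 ≡ 9.
  S = (3, 4, 9) ≠ 0, so r is not a codeword (an error is present).
Step 3: locate the error. For a single error e at position i, S_ℓ = v_i·e·α_i^ℓ, so α_err = S_1/S_0.
  S_0^{−1} = 3^{−1} = 4 (mod 11), so α_err = 4·4 = 16 ≡ 5 = α_1. Error position i = 1.
  Consistency check: S_2/S_1 = 9·3 = 27 ≡ 5 = α_err ✓ (single-error assumption holds).
Step 4: error magnitude e = S_0/v_1 = S_0·∏_{j≠1}(α_1 − α_j) = 3·8 = 24 ≡ 2 (mod 11).
Step 5: correct position 1: c_1 = r_1 − e = 8 − 2 ≡ 6 (mod 11). Hence c = [6, 10, 1, 5, 3].
  Check: interpolating c through the α_i gives m(x) = 9 + 6·x (degree < 2) with m(α_i) = c_i for every i, so c is indeed a codeword.


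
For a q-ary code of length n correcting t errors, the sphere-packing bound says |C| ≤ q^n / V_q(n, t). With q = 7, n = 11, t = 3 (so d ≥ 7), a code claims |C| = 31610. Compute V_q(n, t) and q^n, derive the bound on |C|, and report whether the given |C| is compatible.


V_q(n, t) = 37687, q^n = 1977326743, Hamming bound = 52467, |C| = 31610 ≤ bound (satisfied).

Step 1: Compute V_q(n, t) = Σ_{j=0}^3 C(n, j) (q−1)^j.
  j = 0: C(11,0)·(6)^0 = 1·1 = 1.
  j = 1: C(11,1)·(6)^1 = 11·6 = 66.
  j = 2: C(11,2)·(6)^2 = 55·36 = 1980.
  j = 3: C(11,3)·(6)^3 = 165·216 = 35640.
  V_q(n, t) = 1 + 66 + 1980 + 35640 = 37687.
Step 2: q^n = 7^11 = 1977326743.
Step 3: Hamming bound ⌊q^n / V_q(n,t)⌋ = ⌊1977326743/37687⌋ = 52467.
Step 4: Compare |C| = 31610 to 52467: satisfied.
The claimed |C| lies below the Hamming bound.


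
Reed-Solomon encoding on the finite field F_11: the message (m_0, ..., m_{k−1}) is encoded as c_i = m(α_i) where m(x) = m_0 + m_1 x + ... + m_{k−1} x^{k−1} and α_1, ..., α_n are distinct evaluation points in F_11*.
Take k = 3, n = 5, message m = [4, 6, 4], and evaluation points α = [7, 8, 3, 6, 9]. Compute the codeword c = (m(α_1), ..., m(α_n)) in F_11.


c = [0, 0, 3, 8, 8]

Message polynomial: m(x) = 4 + 6·x + 4·x^2 (mod 11).
For each evaluation point α_i, compute m(α_i) mod 11:
  α_1 = 7: Horner steps 4 → 1 → 0, so m(7) = 0.
  α_2 = 8: Horner steps 4 → 5 → 0, so m(8) = 0.
  α_3 = 3: Horner steps 4 → 7 → 3, so m(3) = 3.
  α_4 = 6: Horner steps 4 → 8 → 8, so m(6) = 8.
  α_5 = 9: Horner steps 4 → 9 → 8, so m(9) = 8.
Codeword c = [0, 0, 3, 8, 8] ∈ F_11^5.


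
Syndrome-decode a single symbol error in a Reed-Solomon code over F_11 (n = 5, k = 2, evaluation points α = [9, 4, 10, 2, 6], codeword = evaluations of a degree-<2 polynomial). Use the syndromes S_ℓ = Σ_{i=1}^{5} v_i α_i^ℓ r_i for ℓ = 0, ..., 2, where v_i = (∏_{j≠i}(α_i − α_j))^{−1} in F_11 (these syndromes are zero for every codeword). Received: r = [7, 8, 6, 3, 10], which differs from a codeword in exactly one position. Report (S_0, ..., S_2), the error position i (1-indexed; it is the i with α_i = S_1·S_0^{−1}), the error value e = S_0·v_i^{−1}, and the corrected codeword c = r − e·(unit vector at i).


S = (7, 6, 2), error at position 2, error magnitude e = 7, c = [7, 1, 6, 3, 10].

Step 1: column multipliers v_i = (∏_{j≠i}(α_i − α_j))^{−1} mod 11.
  i = 1 (α = 9): (9−4)(9−10)(9−2)(9−6) = 5·(−1)·7·3 = −105 ≡ 5, so v_1 = 5^{−1} = 9 (mod 11).
  i = 2 (α = 4): (4−9)(4−10)(4−2)(4−6) = (−5)·(−6)·2·(−2) = −120 ≡ 1, so v_2 = 1^{−1} = 1 (mod 11).
  i = 3 (α = 10): (10−9)(10−4)(10−2)(10−6) = 1·6·8·4 = 192 ≡ 5, so v_3 = 5^{−1} = 9 (mod 11).
  i = 4 (α = 2): (2−9)(2−4)(2−10)(2−6) = (−7)·(−2)·(−8)·(−4) = 448 ≡ 8, so v_4 = 8^{−1} = 7 (mod 11).
  i = 5 (α = 6): (6−9)(6−4)(6−10)(6−2) = (−3)·2·(−4)·4 = 96 ≡ 8, so v_5 = 8^{−1} = 7 (mod 11).
  v = [9, 1, 9, 7, 7].
Step 2: syndromes of r = [7, 8, 6, 3, 10] (all sums mod 11).
  S_0 = Σ v_i r_i = 9·7 + 1·8 + 9·6 + 7·3 + 7·10 = 216 ≡ 7.
  S_1 = Σ v_i α_i r_i = 9·9·7 + 1·4·8 + 9·10·6 + 7·2·3 + 7·6·10 = 1601 ≡ 6.
  α_i^2 mod 11 = [4, 5, 1, 4, 3].
  S_2 = Σ v_i α_i^2 r_i = 9·4·7 + 1·5·8 + 9·1·6 + 7·4·3 + 7·3·10 = 640 ≡ 2.
  S = (7, 6, 2) ≠ 0, so r is not a codeword (an error is present).
Step 3: locate the error. For a single error e at position i, S_ℓ = v_i·e·α_i^ℓ, so α_err = S_1/S_0.
  S_0^{−1} = 7^{−1} = 8 (mod 11), so α_err = 6·8 = 48 ≡ 4 = α_2. Error position i = 2.
  Consistency check: S_2/S_1 = 2·2 = 4 ≡ 4 = α_err ✓ (single-error assumption holds).
Step 4: error magnitude e = S_0/v_2 = S_0·∏_{j≠2}(α_2 − α_j) = 7·1 = 7 ≡ 7 (mod 11).
Step 5: correct position 2: c_2 = r_2 − e = 8 − 7 ≡ 1 (mod 11). Hence c = [7, 1, 6, 3, 10].
  Check: interpolating c through the α_i gives m(x) = 5 + 10·x (degree < 2) with m(α_i) = c_i for every i, so c is indeed a codeword.


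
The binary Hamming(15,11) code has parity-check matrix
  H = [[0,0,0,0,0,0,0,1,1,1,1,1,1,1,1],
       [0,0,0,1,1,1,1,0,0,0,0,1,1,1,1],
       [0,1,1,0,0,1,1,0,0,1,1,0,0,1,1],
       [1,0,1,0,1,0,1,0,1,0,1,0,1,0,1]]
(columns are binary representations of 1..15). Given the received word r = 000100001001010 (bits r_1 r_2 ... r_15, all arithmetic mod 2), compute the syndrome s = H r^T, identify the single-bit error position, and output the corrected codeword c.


s = (1, 1, 1, 1)^T, error position = 15, corrected codeword c = 000100001001011

Compute s = H r^T mod 2 one row at a time:
  s_1 = 0 + 1 + 0 + 0 + 1 + 0 + 1 + 0 = 3 ≡ 1 (mod 2).
  s_2 = 1 + 0 + 0 + 0 + 1 + 0 + 1 + 0 = 3 ≡ 1 (mod 2).
  s_3 = 0 + 0 + 0 + 0 + 0 + 0 + 1 + 0 = 1 ≡ 1 (mod 2).
  s_4 = 0 + 0 + 0 + 0 + 1 + 0 + 0 + 0 = 1 ≡ 1 (mod 2).
s = (1, 1, 1, 1)^T — this equals column 15 of H (binary 1111), so error is at position 15.
Correct: flip bit 15 of r = 000100001001010 to get c = 000100001001011.


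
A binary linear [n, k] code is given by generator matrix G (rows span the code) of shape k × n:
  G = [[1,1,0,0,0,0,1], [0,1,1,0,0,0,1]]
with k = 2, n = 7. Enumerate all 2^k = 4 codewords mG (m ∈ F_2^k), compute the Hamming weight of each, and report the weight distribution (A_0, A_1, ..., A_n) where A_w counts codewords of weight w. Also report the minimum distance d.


Weight distribution: A_0 = 1, A_2 = 1, A_3 = 2. Minimum distance d = 2.

Enumerate all 2^2 = 4 messages m ∈ F_2^2.
For each, compute codeword c = mG in F_2^7, then tally its weight.
  m = 00 → c = 0000000, weight = 0.
  m = 10 → c = 1100001, weight = 3.
  m = 01 → c = 0110001, weight = 3.
  m = 11 → c = 1010000, weight = 2.
Tally weights:
  weight 0: 1 codewords.
  weight 2: 1 codewords.
  weight 3: 2 codewords.
Minimum distance d = smallest w > 0 with A_w > 0 = 2.
Sanity: Σ A_w = 4 = 2^2 = 4 ✓.


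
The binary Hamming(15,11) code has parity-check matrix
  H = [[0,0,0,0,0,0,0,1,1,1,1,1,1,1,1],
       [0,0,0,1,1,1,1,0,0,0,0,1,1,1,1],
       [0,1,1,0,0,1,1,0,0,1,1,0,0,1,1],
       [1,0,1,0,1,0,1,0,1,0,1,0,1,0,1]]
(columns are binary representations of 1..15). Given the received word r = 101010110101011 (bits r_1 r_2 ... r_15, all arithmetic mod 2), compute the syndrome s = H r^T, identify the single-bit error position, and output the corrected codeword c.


s = (1, 1, 1, 1)^T, error position = 15, corrected codeword c = 101010110101010

Compute s = H r^T mod 2 one row at a time:
  s_1 = 1 + 0 + 1 + 0 + 1 + 0 + 1 + 1 = 5 ≡ 1 (mod 2).
  s_2 = 0 + 1 + 0 + 1 + 1 + 0 + 1 + 1 = 5 ≡ 1 (mod 2).
  s_3 = 0 + 1 + 0 + 1 + 1 + 0 + 1 + 1 = 5 ≡ 1 (mod 2).
  s_4 = 1 + 1 + 1 + 1 + 0 + 0 + 0 + 1 = 5 ≡ 1 (mod 2).
s = (1, 1, 1, 1)^T — this equals column 15 of H (binary 1111), so error is at position 15.
Correct: flip bit 15 of r = 101010110101011 to get c = 101010110101010.


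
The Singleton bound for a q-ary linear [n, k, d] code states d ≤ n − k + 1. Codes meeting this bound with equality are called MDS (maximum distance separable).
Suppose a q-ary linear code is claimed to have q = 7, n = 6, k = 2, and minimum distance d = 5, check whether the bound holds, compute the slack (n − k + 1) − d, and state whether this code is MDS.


Singleton RHS = n − k + 1 = 5, slack = 0, bound satisfied, MDS.

Singleton bound: d ≤ n − k + 1.
Here n = 6, k = 2, so n − k + 1 = 5.
Given d = 5, check d ≤ 5: YES.
Slack = (n − k + 1) − d = 0.
The code is MDS (slack = 0).
Description: the claimed parameters are [6, 2, 5]_7; such a code would be MDS (meets Singleton bound).


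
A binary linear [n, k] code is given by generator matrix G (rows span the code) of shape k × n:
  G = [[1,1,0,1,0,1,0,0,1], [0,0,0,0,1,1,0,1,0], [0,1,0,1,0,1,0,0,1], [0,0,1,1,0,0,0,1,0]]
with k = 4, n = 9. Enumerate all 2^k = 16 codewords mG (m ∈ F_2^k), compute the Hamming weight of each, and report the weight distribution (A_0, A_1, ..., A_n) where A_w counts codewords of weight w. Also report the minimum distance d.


Weight distribution: A_0 = 1, A_1 = 1, A_3 = 2, A_4 = 5, A_5 = 5, A_6 = 2. Minimum distance d = 1.

Enumerate all 2^4 = 16 messages m ∈ F_2^4.
For each, compute codeword c = mG in F_2^9, then tally its weight.
  m = 0000 → c = 000000000, weight = 0.
  m = 1000 → c = 110101001, weight = 5.
  m = 0100 → c = 000011010, weight = 3.
  m = 1100 → c = 110110011, weight = 6.
  m = 0010 → c = 010101001, weight = 4.
  m = 1010 → c = 100000000, weight = 1.
  m = 0110 → c = 010110011, weight = 5.
  m = 1110 → c = 100011010, weight = 4.
  m = 0001 → c = 001100010, weight = 3.
  m = 1001 → c = 111001011, weight = 6.
  m = 0101 → c = 001111000, weight = 4.
  m = 1101 → c = 111010001, weight = 5.
  m = 0011 → c = 011001011, weight = 5.
  m = 1011 → c = 101100010, weight = 4.
  m = 0111 → c = 011010001, weight = 4.
  m = 1111 → c = 101111000, weight = 5.
Tally weights:
  weight 0: 1 codewords.
  weight 1: 1 codewords.
  weight 3: 2 codewords.
  weight 4: 5 codewords.
  weight 5: 5 codewords.
  weight 6: 2 codewords.
Minimum distance d = smallest w > 0 with A_w > 0 = 1.
Sanity: Σ A_w = 16 = 2^4 = 16 ✓.


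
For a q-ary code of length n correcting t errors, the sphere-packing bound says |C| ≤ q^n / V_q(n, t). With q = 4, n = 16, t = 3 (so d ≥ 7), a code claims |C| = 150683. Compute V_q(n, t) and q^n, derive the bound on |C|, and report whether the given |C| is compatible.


V_q(n, t) = 16249, q^n = 4294967296, Hamming bound = 264321, |C| = 150683 ≤ bound (satisfied).

Step 1: Compute V_q(n, t) = Σ_{j=0}^3 C(n, j) (q−1)^j.
  j = 0: C(16,0)·(3)^0 = 1·1 = 1.
  j = 1: C(16,1)·(3)^1 = 16·3 = 48.
  j = 2: C(16,2)·(3)^2 = 120·9 = 1080.
  j = 3: C(16,3)·(3)^3 = 560·27 = 15120.
  V_q(n, t) = 1 + 48 + 1080 + 15120 = 16249.
Step 2: q^n = 4^16 = 4294967296.
Step 3: Hamming bound ⌊q^n / V_q(n,t)⌋ = ⌊4294967296/16249⌋ = 264321.
Step 4: Compare |C| = 150683 to 264321: satisfied.
The claimed |C| lies below the Hamming bound.


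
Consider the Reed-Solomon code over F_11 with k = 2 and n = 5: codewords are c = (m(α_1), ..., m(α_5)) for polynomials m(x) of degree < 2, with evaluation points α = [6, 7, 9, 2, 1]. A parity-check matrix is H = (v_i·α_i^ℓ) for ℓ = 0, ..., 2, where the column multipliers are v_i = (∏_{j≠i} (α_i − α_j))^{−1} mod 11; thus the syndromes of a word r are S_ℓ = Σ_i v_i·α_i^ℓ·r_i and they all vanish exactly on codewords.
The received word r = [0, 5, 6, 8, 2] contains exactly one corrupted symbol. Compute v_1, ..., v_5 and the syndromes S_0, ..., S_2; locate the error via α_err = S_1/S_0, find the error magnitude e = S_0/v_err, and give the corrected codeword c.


S = (9, 10, 5), error at position 1, error magnitude e = 1, c = [10, 5, 6, 8, 2].

Step 1: column multipliers v_i = (∏_{j≠i}(α_i − α_j))^{−1} mod 11.
  i = 1 (α = 6): (6−7)(6−9)(6−2)(6−1) = (−1)·(−3)·4·5 = 60 ≡ 5, so v_1 = 5^{−1} = 9 (mod 11).
  i = 2 (α = 7): (7−6)(7−9)(7−2)(7−1) = 1·(−2)·5·6 = −60 ≡ 6, so v_2 = 6^{−1} = 2 (mod 11).
  i = 3 (α = 9): (9−6)(9−7)(9−2)(9−1) = 3·2·7·8 = 336 ≡ 6, so v_3 = 6^{−1} = 2 (mod 11).
  i = 4 (α = 2): (2−6)(2−7)(2−9)(2−1) = (−4)·(−5)·(−7)·1 = −140 ≡ 3, so v_4 = 3^{−1} = 4 (mod 11).
  i = 5 (α = 1): (1−6)(1−7)(1−9)(1−2) = (−5)·(−6)·(−8)·(−1) = 240 ≡ 9, so v_5 = 9^{−1} = 5 (mod 11).
  v = [9, 2, 2, 4, 5].
Step 2: syndromes of r = [0, 5, 6, 8, 2] (all sums mod 11).
  S_0 = Σ v_i r_i = 9·0 + 2·5 + 2·6 + 4·8 + 5·2 = 64 ≡ 9.
  S_1 = Σ v_i α_i r_i = 9·6·0 + 2·7·5 + 2·9·6 + 4·2·8 + 5·1·2 = 252 ≡ 10.
  α_i^2 mod 11 = [3, 5, 4, 4, 1].
  S_2 = Σ v_i α_i^2 r_i = 9·3·0 + 2·5·5 + 2·4·6 + 4·4·8 + 5·1·2 = 236 ≡ 5.
  S = (9, 10, 5) ≠ 0, so r is not a codeword (an error is present).
Step 3: locate the error. For a single error e at position i, S_ℓ = v_i·e·α_i^ℓ, so α_err = S_1/S_0.
  S_0^{−1} = 9^{−1} = 5 (mod 11), so α_err = 10·5 = 50 ≡ 6 = α_1. Error position i = 1.
  Consistency check: S_2/S_1 = 5·10 = 50 ≡ 6 = α_err ✓ (single-error assumption holds).
Step 4: error magnitude e = S_0/v_1 = S_0·∏_{j≠1}(α_1 − α_j) = 9·5 = 45 ≡ 1 (mod 11).
Step 5: correct position 1: c_1 = r_1 − e = 0 − 1 ≡ 10 (mod 11). Hence c = [10, 5, 6, 8, 2].
  Check: interpolating c through the α_i gives m(x) = 7 + 6·x (degree < 2) with m(α_i) = c_i for every i, so c is indeed a codeword.


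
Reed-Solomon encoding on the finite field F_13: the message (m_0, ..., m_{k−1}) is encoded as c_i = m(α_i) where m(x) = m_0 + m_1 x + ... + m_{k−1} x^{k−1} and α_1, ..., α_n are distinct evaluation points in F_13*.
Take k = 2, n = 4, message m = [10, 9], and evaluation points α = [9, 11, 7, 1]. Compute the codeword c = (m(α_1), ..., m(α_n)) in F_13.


c = [0, 5, 8, 6]

Message polynomial: m(x) = 10 + 9·x (mod 13).
For each evaluation point α_i, compute m(α_i) mod 13:
  α_1 = 9: Horner steps 9 → 0, so m(9) = 0.
  α_2 = 11: Horner steps 9 → 5, so m(11) = 5.
  α_3 = 7: Horner steps 9 → 8, so m(7) = 8.
  α_4 = 1: Horner steps 9 → 6, so m(1) = 6.
Codeword c = [0, 5, 8, 6] ∈ F_13^4.


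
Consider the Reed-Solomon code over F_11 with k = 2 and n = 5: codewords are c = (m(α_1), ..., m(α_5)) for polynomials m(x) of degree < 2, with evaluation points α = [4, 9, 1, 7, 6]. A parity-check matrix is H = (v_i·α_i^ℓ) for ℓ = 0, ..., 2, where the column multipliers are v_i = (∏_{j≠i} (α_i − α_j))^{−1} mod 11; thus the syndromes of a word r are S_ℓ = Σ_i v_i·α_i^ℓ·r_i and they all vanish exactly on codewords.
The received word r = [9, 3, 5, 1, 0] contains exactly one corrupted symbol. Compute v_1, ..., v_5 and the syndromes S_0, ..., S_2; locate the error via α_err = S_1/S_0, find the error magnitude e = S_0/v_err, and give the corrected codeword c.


S = (2, 2, 2), error at position 3, error magnitude e = 10, c = [9, 3, 6, 1, 0].

Step 1: column multipliers v_i = (∏_{j≠i}(α_i − α_j))^{−1} mod 11.
  i = 1 (α = 4): (4−9)(4−1)(4−7)(4−6) = (−5)·3·(−3)·(−2) = −90 ≡ 9, so v_1 = 9^{−1} = 5 (mod 11).
  i = 2 (α = 9): (9−4)(9−1)(9−7)(9−6) = 5·8·2·3 = 240 ≡ 9, so v_2 = 9^{−1} = 5 (mod 11).
  i = 3 (α = 1): (1−4)(1−9)(1−7)(1−6) = (−3)·(−8)·(−6)·(−5) = 720 ≡ 5, so v_3 = 5^{−1} = 9 (mod 11).
  i = 4 (α = 7): (7−4)(7−9)(7−1)(7−6) = 3·(−2)·6·1 = −36 ≡ 8, so v_4 = 8^{−1} = 7 (mod 11).
  i = 5 (α = 6): (6−4)(6−9)(6−1)(6−7) = 2·(−3)·5·(−1) = 30 ≡ 8, so v_5 = 8^{−1} = 7 (mod 11).
  v = [5, 5, 9, 7, 7].
Step 2: syndromes of r = [9, 3, 5, 1, 0] (all sums mod 11).
  S_0 = Σ v_i r_i = 5·9 + 5·3 + 9·5 + 7·1 + 7·0 = 112 ≡ 2.
  S_1 = Σ v_i α_i r_i = 5·4·9 + 5·9·3 + 9·1·5 + 7·7·1 + 7·6·0 = 409 ≡ 2.
  α_i^2 mod 11 = [5, 4, 1, 5, 3].
  S_2 = Σ v_i α_i^2 r_i = 5·5·9 + 5·4·3 + 9·1·5 + 7·5·1 + 7·3·0 = 365 ≡ 2.
  S = (2, 2, 2) ≠ 0, so r is not a codeword (an error is present).
Step 3: locate the error. For a single error e at position i, S_ℓ = v_i·e·α_i^ℓ, so α_err = S_1/S_0.
  S_0^{−1} = 2^{−1} = 6 (mod 11), so α_err = 2·6 = 12 ≡ 1 = α_3. Error position i = 3.
  Consistency check: S_2/S_1 = 2·6 = 12 ≡ 1 = α_err ✓ (single-error assumption holds).
Step 4: error magnitude e = S_0/v_3 = S_0·∏_{j≠3}(α_3 − α_j) = 2·5 = 10 ≡ 10 (mod 11).
Step 5: correct position 3: c_3 = r_3 − e = 5 − 10 ≡ 6 (mod 11). Hence c = [9, 3, 6, 1, 0].
  Check: interpolating c through the α_i gives m(x) = 5 + 1·x (degree < 2) with m(α_i) = c_i for every i, so c is indeed a codeword.


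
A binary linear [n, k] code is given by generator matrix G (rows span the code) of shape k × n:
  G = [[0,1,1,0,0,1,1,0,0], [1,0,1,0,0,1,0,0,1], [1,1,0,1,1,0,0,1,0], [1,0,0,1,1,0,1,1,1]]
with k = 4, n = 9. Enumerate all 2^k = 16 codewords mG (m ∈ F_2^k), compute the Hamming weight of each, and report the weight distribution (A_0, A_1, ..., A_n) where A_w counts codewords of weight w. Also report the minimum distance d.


Weight distribution: A_0 = 1, A_1 = 1, A_3 = 2, A_4 = 4, A_5 = 3, A_6 = 2, A_7 = 2, A_8 = 1. Minimum distance d = 1.

Enumerate all 2^4 = 16 messages m ∈ F_2^4.
For each, compute codeword c = mG in F_2^9, then tally its weight.
  m = 0000 → c = 000000000, weight = 0.
  m = 1000 → c = 011001100, weight = 4.
  m = 0100 → c = 101001001, weight = 4.
  m = 1100 → c = 110000101, weight = 4.
  m = 0010 → c = 110110010, weight = 5.
  m = 1010 → c = 101111110, weight = 7.
  m = 0110 → c = 011111011, weight = 7.
  m = 1110 → c = 000110111, weight = 5.
  m = 0001 → c = 100110111, weight = 6.
  m = 1001 → c = 111111011, weight = 8.
  m = 0101 → c = 001111110, weight = 6.
  m = 1101 → c = 010110010, weight = 4.
  m = 0011 → c = 010000101, weight = 3.
  m = 1011 → c = 001001001, weight = 3.
  m = 0111 → c = 111001100, weight = 5.
  m = 1111 → c = 100000000, weight = 1.
Tally weights:
  weight 0: 1 codewords.
  weight 1: 1 codewords.
  weight 3: 2 codewords.
  weight 4: 4 codewords.
  weight 5: 3 codewords.
  weight 6: 2 codewords.
  weight 7: 2 codewords.
  weight 8: 1 codewords.
Minimum distance d = smallest w > 0 with A_w > 0 = 1.
Sanity: Σ A_w = 16 = 2^4 = 16 ✓.


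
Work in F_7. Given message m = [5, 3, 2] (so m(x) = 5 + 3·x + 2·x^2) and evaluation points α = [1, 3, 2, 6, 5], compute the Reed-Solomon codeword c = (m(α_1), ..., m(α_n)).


c = [3, 4, 5, 4, 0]

Message polynomial: m(x) = 5 + 3·x + 2·x^2 (mod 7).
For each evaluation point α_i, compute m(α_i) mod 7:
  α_1 = 1: Horner steps 2 → 5 → 3, so m(1) = 3.
  α_2 = 3: Horner steps 2 → 2 → 4, so m(3) = 4.
  α_3 = 2: Horner steps 2 → 0 → 5, so m(2) = 5.
  α_4 = 6: Horner steps 2 → 1 → 4, so m(6) = 4.
  α_5 = 5: Horner steps 2 → 6 → 0, so m(5) = 0.
Codeword c = [3, 4, 5, 4, 0] ∈ F_7^5.


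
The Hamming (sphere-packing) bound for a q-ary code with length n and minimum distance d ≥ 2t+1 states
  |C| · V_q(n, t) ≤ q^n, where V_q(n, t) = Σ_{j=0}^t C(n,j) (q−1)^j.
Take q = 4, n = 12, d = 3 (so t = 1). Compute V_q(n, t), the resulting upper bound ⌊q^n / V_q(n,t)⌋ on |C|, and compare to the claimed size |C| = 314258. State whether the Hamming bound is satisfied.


V_q(n, t) = 37, q^n = 16777216, Hamming bound = 453438, |C| = 314258 ≤ bound (satisfied).

Step 1: Compute V_q(n, t) = Σ_{j=0}^1 C(n, j) (q−1)^j.
  j = 0: C(12,0)·(3)^0 = 1·1 = 1.
  j = 1: C(12,1)·(3)^1 = 12·3 = 36.
  V_q(n, t) = 1 + 36 = 37.
Step 2: q^n = 4^12 = 16777216.
Step 3: Hamming bound ⌊q^n / V_q(n,t)⌋ = ⌊16777216/37⌋ = 453438.
Step 4: Compare |C| = 314258 to 453438: satisfied.
The claimed |C| lies below the Hamming bound.


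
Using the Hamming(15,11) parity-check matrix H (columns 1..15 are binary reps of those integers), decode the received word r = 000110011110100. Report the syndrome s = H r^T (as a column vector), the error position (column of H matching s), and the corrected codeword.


s = (1, 1, 0, 0)^T, error position = 12, corrected codeword c = 000110011111100

Compute s = H r^T mod 2 one row at a time:
  s_1 = 1 + 1 + 1 + 1 + 0 + 1 + 0 + 0 = 5 ≡ 1 (mod 2).
  s_2 = 1 + 1 + 0 + 0 + 0 + 1 + 0 + 0 = 3 ≡ 1 (mod 2).
  s_3 = 0 + 0 + 0 + 0 + 1 + 1 + 0 + 0 = 2 ≡ 0 (mod 2).
  s_4 = 0 + 0 + 1 + 0 + 1 + 1 + 1 + 0 = 4 ≡ 0 (mod 2).
s = (1, 1, 0, 0)^T — this equals column 12 of H (binary 1100), so error is at position 12.
Correct: flip bit 12 of r = 000110011110100 to get c = 000110011111100.


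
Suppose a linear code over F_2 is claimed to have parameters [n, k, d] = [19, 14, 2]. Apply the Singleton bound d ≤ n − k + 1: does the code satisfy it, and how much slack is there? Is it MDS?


Singleton RHS = n − k + 1 = 6, slack = 4, bound satisfied, not MDS.

Singleton bound: d ≤ n − k + 1.
Here n = 19, k = 14, so n − k + 1 = 6.
Given d = 2, check d ≤ 6: YES.
Slack = (n − k + 1) − d = 4.
The code is NOT MDS (slack = 4 > 0).
Description: the claimed parameters are [19, 14, 2]_2; such a code would be non-MDS.


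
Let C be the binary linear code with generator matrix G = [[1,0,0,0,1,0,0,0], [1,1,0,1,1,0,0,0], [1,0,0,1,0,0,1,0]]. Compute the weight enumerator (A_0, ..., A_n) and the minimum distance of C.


Weight distribution: A_0 = 1, A_2 = 2, A_3 = 4, A_4 = 1. Minimum distance d = 2.

Enumerate all 2^3 = 8 messages m ∈ F_2^3.
For each, compute codeword c = mG in F_2^8, then tally its weight.
  m = 000 → c = 00000000, weight = 0.
  m = 100 → c = 10001000, weight = 2.
  m = 010 → c = 11011000, weight = 4.
  m = 110 → c = 01010000, weight = 2.
  m = 001 → c = 10010010, weight = 3.
  m = 101 → c = 00011010, weight = 3.
  m = 011 → c = 01001010, weight = 3.
  m = 111 → c = 11000010, weight = 3.
Tally weights:
  weight 0: 1 codewords.
  weight 2: 2 codewords.
  weight 3: 4 codewords.
  weight 4: 1 codewords.
Minimum distance d = smallest w > 0 with A_w > 0 = 2.
Sanity: Σ A_w = 8 = 2^3 = 8 ✓.


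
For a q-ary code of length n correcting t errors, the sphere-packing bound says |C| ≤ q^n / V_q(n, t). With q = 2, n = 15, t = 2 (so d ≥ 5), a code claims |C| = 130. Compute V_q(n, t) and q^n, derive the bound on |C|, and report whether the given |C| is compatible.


V_q(n, t) = 121, q^n = 32768, Hamming bound = 270, |C| = 130 ≤ bound (satisfied).

Step 1: Compute V_q(n, t) = Σ_{j=0}^2 C(n, j) (q−1)^j.
  j = 0: C(15,0)·(1)^0 = 1·1 = 1.
  j = 1: C(15,1)·(1)^1 = 15·1 = 15.
  j = 2: C(15,2)·(1)^2 = 105·1 = 105.
  V_q(n, t) = 1 + 15 + 105 = 121.
Step 2: q^n = 2^15 = 32768.
Step 3: Hamming bound ⌊q^n / V_q(n,t)⌋ = ⌊32768/121⌋ = 270.
Step 4: Compare |C| = 130 to 270: satisfied.
The claimed |C| lies below the Hamming bound.


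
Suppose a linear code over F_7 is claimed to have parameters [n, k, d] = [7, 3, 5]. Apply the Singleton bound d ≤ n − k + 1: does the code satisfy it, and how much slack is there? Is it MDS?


Singleton RHS = n − k + 1 = 5, slack = 0, bound satisfied, MDS.

Singleton bound: d ≤ n − k + 1.
Here n = 7, k = 3, so n − k + 1 = 5.
Given d = 5, check d ≤ 5: YES.
Slack = (n − k + 1) − d = 0.
The code is MDS (slack = 0).
Description: the claimed parameters are [7, 3, 5]_7; such a code would be MDS (meets Singleton bound).


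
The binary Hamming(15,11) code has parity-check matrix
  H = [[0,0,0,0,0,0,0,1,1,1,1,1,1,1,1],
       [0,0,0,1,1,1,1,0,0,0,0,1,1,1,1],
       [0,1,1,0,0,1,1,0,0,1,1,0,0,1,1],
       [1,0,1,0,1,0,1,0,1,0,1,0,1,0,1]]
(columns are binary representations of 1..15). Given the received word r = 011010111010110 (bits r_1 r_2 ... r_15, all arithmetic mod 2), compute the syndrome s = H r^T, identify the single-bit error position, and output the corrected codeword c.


s = (1, 0, 1, 0)^T, error position = 10, corrected codeword c = 011010111110110

Compute s = H r^T mod 2 one row at a time:
  s_1 = 1 + 1 + 0 + 1 + 0 + 1 + 1 + 0 = 5 ≡ 1 (mod 2).
  s_2 = 0 + 1 + 0 + 1 + 0 + 1 + 1 + 0 = 4 ≡ 0 (mod 2).
  s_3 = 1 + 1 + 0 + 1 + 0 + 1 + 1 + 0 = 5 ≡ 1 (mod 2).
  s_4 = 0 + 1 + 1 + 1 + 1 + 1 + 1 + 0 = 6 ≡ 0 (mod 2).
s = (1, 0, 1, 0)^T — this equals column 10 of H (binary 1010), so error is at position 10.
Correct: flip bit 10 of r = 011010111010110 to get c = 011010111110110.


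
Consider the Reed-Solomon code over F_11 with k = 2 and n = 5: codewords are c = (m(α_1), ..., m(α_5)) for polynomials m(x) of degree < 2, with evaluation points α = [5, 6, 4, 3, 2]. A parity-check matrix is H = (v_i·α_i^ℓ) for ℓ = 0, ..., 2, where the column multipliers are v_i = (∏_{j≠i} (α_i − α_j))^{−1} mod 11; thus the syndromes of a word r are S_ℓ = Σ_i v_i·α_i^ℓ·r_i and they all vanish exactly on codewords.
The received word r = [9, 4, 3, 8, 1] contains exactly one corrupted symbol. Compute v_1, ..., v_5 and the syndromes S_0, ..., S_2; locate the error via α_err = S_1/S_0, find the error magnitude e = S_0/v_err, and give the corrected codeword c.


S = (5, 10, 9), error at position 5, error magnitude e = 10, c = [9, 4, 3, 8, 2].

Step 1: column multipliers v_i = (∏_{j≠i}(α_i − α_j))^{−1} mod 11.
  i = 1 (α = 5): (5−6)(5−4)(5−3)(5−2) = (−1)·1·2·3 = −6 ≡ 5, so v_1 = 5^{−1} = 9 (mod 11).
  i = 2 (α = 6): (6−5)(6−4)(6−3)(6−2) = 1·2·3·4 = 24 ≡ 2, so v_2 = 2^{−1} = 6 (mod 11).
  i = 3 (α = 4): (4−5)(4−6)(4−3)(4−2) = (−1)·(−2)·1·2 = 4 ≡ 4, so v_3 = 4^{−1} = 3 (mod 11).
  i = 4 (α = 3): (3−5)(3−6)(3−4)(3−2) = (−2)·(−3)·(−1)·1 = −6 ≡ 5, so v_4 = 5^{−1} = 9 (mod 11).
  i = 5 (α = 2): (2−5)(2−6)(2−4)(2−3) = (−3)·(−4)·(−2)·(−1) = 24 ≡ 2, so v_5 = 2^{−1} = 6 (mod 11).
  v = [9, 6, 3, 9, 6].
Step 2: syndromes of r = [9, 4, 3, 8, 1] (all sums mod 11).
  S_0 = Σ v_i r_i = 9·9 + 6·4 + 3·3 + 9·8 + 6·1 = 192 ≡ 5.
  S_1 = Σ v_i α_i r_i = 9·5·9 + 6·6·4 + 3·4·3 + 9·3·8 + 6·2·1 = 813 ≡ 10.
  α_i^2 mod 11 = [3, 3, 5, 9, 4].
  S_2 = Σ v_i α_i^2 r_i = 9·3·9 + 6·3·4 + 3·5·3 + 9·9·8 + 6·4·1 = 1032 ≡ 9.
  S = (5, 10, 9) ≠ 0, so r is not a codeword (an error is present).
Step 3: locate the error. For a single error e at position i, S_ℓ = v_i·e·α_i^ℓ, so α_err = S_1/S_0.
  S_0^{−1} = 5^{−1} = 9 (mod 11), so α_err = 10·9 = 90 ≡ 2 = α_5. Error position i = 5.
  Consistency check: S_2/S_1 = 9·10 = 90 ≡ 2 = α_err ✓ (single-error assumption holds).
Step 4: error magnitude e = S_0/v_5 = S_0·∏_{j≠5}(α_5 − α_j) = 5·2 = 10 ≡ 10 (mod 11).
Step 5: correct position 5: c_5 = r_5 − e = 1 − 10 ≡ 2 (mod 11). Hence c = [9, 4, 3, 8, 2].
  Check: interpolating c through the α_i gives m(x) = 1 + 6·x (degree < 2) with m(α_i) = c_i for every i, so c is indeed a codeword.


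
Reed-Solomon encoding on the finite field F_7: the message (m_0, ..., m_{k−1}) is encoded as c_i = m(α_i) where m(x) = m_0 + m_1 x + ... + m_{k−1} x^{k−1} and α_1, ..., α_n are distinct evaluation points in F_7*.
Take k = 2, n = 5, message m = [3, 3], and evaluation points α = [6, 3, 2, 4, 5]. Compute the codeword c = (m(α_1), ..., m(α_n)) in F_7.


c = [0, 5, 2, 1, 4]

Message polynomial: m(x) = 3 + 3·x (mod 7).
For each evaluation point α_i, compute m(α_i) mod 7:
  α_1 = 6: Horner steps 3 → 0, so m(6) = 0.
  α_2 = 3: Horner steps 3 → 5, so m(3) = 5.
  α_3 = 2: Horner steps 3 → 2, so m(2) = 2.
  α_4 = 4: Horner steps 3 → 1, so m(4) = 1.
  α_5 = 5: Horner steps 3 → 4, so m(5) = 4.
Codeword c = [0, 5, 2, 1, 4] ∈ F_7^5.


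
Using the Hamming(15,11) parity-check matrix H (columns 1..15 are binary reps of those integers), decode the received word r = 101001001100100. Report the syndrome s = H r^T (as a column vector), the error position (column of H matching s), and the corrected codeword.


s = (1, 0, 1, 0)^T, error position = 10, corrected codeword c = 101001001000100

Compute s = H r^T mod 2 one row at a time:
  s_1 = 0 + 1 + 1 + 0 + 0 + 1 + 0 + 0 = 3 ≡ 1 (mod 2).
  s_2 = 0 + 0 + 1 + 0 + 0 + 1 + 0 + 0 = 2 ≡ 0 (mod 2).
  s_3 = 0 + 1 + 1 + 0 + 1 + 0 + 0 + 0 = 3 ≡ 1 (mod 2).
  s_4 = 1 + 1 + 0 + 0 + 1 + 0 + 1 + 0 = 4 ≡ 0 (mod 2).
s = (1, 0, 1, 0)^T — this equals column 10 of H (binary 1010), so error is at position 10.
Correct: flip bit 10 of r = 101001001100100 to get c = 101001001000100.


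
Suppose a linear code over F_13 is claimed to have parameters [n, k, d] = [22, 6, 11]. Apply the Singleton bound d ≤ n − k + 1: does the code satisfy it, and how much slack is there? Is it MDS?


Singleton RHS = n − k + 1 = 17, slack = 6, bound satisfied, not MDS.

Singleton bound: d ≤ n − k + 1.
Here n = 22, k = 6, so n − k + 1 = 17.
Given d = 11, check d ≤ 17: YES.
Slack = (n − k + 1) − d = 6.
The code is NOT MDS (slack = 6 > 0).
Description: the claimed parameters are [22, 6, 11]_13; such a code would be non-MDS.
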